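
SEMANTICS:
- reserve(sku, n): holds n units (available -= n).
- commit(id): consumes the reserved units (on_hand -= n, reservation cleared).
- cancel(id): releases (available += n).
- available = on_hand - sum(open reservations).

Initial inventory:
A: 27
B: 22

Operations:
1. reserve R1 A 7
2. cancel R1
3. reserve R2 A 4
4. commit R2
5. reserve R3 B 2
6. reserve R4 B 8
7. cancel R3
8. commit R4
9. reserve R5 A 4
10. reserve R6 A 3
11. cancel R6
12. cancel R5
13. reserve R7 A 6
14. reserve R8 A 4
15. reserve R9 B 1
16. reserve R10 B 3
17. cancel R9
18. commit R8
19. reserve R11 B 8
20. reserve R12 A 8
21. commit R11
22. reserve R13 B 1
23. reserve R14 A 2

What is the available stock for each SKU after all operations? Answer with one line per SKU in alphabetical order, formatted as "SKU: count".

Step 1: reserve R1 A 7 -> on_hand[A=27 B=22] avail[A=20 B=22] open={R1}
Step 2: cancel R1 -> on_hand[A=27 B=22] avail[A=27 B=22] open={}
Step 3: reserve R2 A 4 -> on_hand[A=27 B=22] avail[A=23 B=22] open={R2}
Step 4: commit R2 -> on_hand[A=23 B=22] avail[A=23 B=22] open={}
Step 5: reserve R3 B 2 -> on_hand[A=23 B=22] avail[A=23 B=20] open={R3}
Step 6: reserve R4 B 8 -> on_hand[A=23 B=22] avail[A=23 B=12] open={R3,R4}
Step 7: cancel R3 -> on_hand[A=23 B=22] avail[A=23 B=14] open={R4}
Step 8: commit R4 -> on_hand[A=23 B=14] avail[A=23 B=14] open={}
Step 9: reserve R5 A 4 -> on_hand[A=23 B=14] avail[A=19 B=14] open={R5}
Step 10: reserve R6 A 3 -> on_hand[A=23 B=14] avail[A=16 B=14] open={R5,R6}
Step 11: cancel R6 -> on_hand[A=23 B=14] avail[A=19 B=14] open={R5}
Step 12: cancel R5 -> on_hand[A=23 B=14] avail[A=23 B=14] open={}
Step 13: reserve R7 A 6 -> on_hand[A=23 B=14] avail[A=17 B=14] open={R7}
Step 14: reserve R8 A 4 -> on_hand[A=23 B=14] avail[A=13 B=14] open={R7,R8}
Step 15: reserve R9 B 1 -> on_hand[A=23 B=14] avail[A=13 B=13] open={R7,R8,R9}
Step 16: reserve R10 B 3 -> on_hand[A=23 B=14] avail[A=13 B=10] open={R10,R7,R8,R9}
Step 17: cancel R9 -> on_hand[A=23 B=14] avail[A=13 B=11] open={R10,R7,R8}
Step 18: commit R8 -> on_hand[A=19 B=14] avail[A=13 B=11] open={R10,R7}
Step 19: reserve R11 B 8 -> on_hand[A=19 B=14] avail[A=13 B=3] open={R10,R11,R7}
Step 20: reserve R12 A 8 -> on_hand[A=19 B=14] avail[A=5 B=3] open={R10,R11,R12,R7}
Step 21: commit R11 -> on_hand[A=19 B=6] avail[A=5 B=3] open={R10,R12,R7}
Step 22: reserve R13 B 1 -> on_hand[A=19 B=6] avail[A=5 B=2] open={R10,R12,R13,R7}
Step 23: reserve R14 A 2 -> on_hand[A=19 B=6] avail[A=3 B=2] open={R10,R12,R13,R14,R7}

Answer: A: 3
B: 2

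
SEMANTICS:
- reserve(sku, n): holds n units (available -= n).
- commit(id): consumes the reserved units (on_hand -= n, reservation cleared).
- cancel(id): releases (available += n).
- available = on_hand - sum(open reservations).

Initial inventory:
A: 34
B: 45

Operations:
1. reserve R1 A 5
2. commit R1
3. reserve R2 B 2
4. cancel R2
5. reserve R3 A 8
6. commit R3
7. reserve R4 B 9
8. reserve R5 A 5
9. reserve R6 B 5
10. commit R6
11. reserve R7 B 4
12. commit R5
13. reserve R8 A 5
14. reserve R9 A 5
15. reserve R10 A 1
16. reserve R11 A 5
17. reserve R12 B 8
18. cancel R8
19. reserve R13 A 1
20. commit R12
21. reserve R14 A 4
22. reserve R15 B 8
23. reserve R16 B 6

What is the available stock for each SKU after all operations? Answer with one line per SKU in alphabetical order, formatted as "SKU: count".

Step 1: reserve R1 A 5 -> on_hand[A=34 B=45] avail[A=29 B=45] open={R1}
Step 2: commit R1 -> on_hand[A=29 B=45] avail[A=29 B=45] open={}
Step 3: reserve R2 B 2 -> on_hand[A=29 B=45] avail[A=29 B=43] open={R2}
Step 4: cancel R2 -> on_hand[A=29 B=45] avail[A=29 B=45] open={}
Step 5: reserve R3 A 8 -> on_hand[A=29 B=45] avail[A=21 B=45] open={R3}
Step 6: commit R3 -> on_hand[A=21 B=45] avail[A=21 B=45] open={}
Step 7: reserve R4 B 9 -> on_hand[A=21 B=45] avail[A=21 B=36] open={R4}
Step 8: reserve R5 A 5 -> on_hand[A=21 B=45] avail[A=16 B=36] open={R4,R5}
Step 9: reserve R6 B 5 -> on_hand[A=21 B=45] avail[A=16 B=31] open={R4,R5,R6}
Step 10: commit R6 -> on_hand[A=21 B=40] avail[A=16 B=31] open={R4,R5}
Step 11: reserve R7 B 4 -> on_hand[A=21 B=40] avail[A=16 B=27] open={R4,R5,R7}
Step 12: commit R5 -> on_hand[A=16 B=40] avail[A=16 B=27] open={R4,R7}
Step 13: reserve R8 A 5 -> on_hand[A=16 B=40] avail[A=11 B=27] open={R4,R7,R8}
Step 14: reserve R9 A 5 -> on_hand[A=16 B=40] avail[A=6 B=27] open={R4,R7,R8,R9}
Step 15: reserve R10 A 1 -> on_hand[A=16 B=40] avail[A=5 B=27] open={R10,R4,R7,R8,R9}
Step 16: reserve R11 A 5 -> on_hand[A=16 B=40] avail[A=0 B=27] open={R10,R11,R4,R7,R8,R9}
Step 17: reserve R12 B 8 -> on_hand[A=16 B=40] avail[A=0 B=19] open={R10,R11,R12,R4,R7,R8,R9}
Step 18: cancel R8 -> on_hand[A=16 B=40] avail[A=5 B=19] open={R10,R11,R12,R4,R7,R9}
Step 19: reserve R13 A 1 -> on_hand[A=16 B=40] avail[A=4 B=19] open={R10,R11,R12,R13,R4,R7,R9}
Step 20: commit R12 -> on_hand[A=16 B=32] avail[A=4 B=19] open={R10,R11,R13,R4,R7,R9}
Step 21: reserve R14 A 4 -> on_hand[A=16 B=32] avail[A=0 B=19] open={R10,R11,R13,R14,R4,R7,R9}
Step 22: reserve R15 B 8 -> on_hand[A=16 B=32] avail[A=0 B=11] open={R10,R11,R13,R14,R15,R4,R7,R9}
Step 23: reserve R16 B 6 -> on_hand[A=16 B=32] avail[A=0 B=5] open={R10,R11,R13,R14,R15,R16,R4,R7,R9}

Answer: A: 0
B: 5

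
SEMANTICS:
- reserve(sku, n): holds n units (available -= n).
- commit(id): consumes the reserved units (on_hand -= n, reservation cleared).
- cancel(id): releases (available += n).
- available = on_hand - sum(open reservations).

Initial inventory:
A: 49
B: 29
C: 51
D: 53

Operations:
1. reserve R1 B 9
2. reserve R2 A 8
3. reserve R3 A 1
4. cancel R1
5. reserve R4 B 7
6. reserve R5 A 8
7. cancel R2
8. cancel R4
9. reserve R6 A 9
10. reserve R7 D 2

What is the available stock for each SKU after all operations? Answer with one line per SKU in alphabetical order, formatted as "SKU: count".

Step 1: reserve R1 B 9 -> on_hand[A=49 B=29 C=51 D=53] avail[A=49 B=20 C=51 D=53] open={R1}
Step 2: reserve R2 A 8 -> on_hand[A=49 B=29 C=51 D=53] avail[A=41 B=20 C=51 D=53] open={R1,R2}
Step 3: reserve R3 A 1 -> on_hand[A=49 B=29 C=51 D=53] avail[A=40 B=20 C=51 D=53] open={R1,R2,R3}
Step 4: cancel R1 -> on_hand[A=49 B=29 C=51 D=53] avail[A=40 B=29 C=51 D=53] open={R2,R3}
Step 5: reserve R4 B 7 -> on_hand[A=49 B=29 C=51 D=53] avail[A=40 B=22 C=51 D=53] open={R2,R3,R4}
Step 6: reserve R5 A 8 -> on_hand[A=49 B=29 C=51 D=53] avail[A=32 B=22 C=51 D=53] open={R2,R3,R4,R5}
Step 7: cancel R2 -> on_hand[A=49 B=29 C=51 D=53] avail[A=40 B=22 C=51 D=53] open={R3,R4,R5}
Step 8: cancel R4 -> on_hand[A=49 B=29 C=51 D=53] avail[A=40 B=29 C=51 D=53] open={R3,R5}
Step 9: reserve R6 A 9 -> on_hand[A=49 B=29 C=51 D=53] avail[A=31 B=29 C=51 D=53] open={R3,R5,R6}
Step 10: reserve R7 D 2 -> on_hand[A=49 B=29 C=51 D=53] avail[A=31 B=29 C=51 D=51] open={R3,R5,R6,R7}

Answer: A: 31
B: 29
C: 51
D: 51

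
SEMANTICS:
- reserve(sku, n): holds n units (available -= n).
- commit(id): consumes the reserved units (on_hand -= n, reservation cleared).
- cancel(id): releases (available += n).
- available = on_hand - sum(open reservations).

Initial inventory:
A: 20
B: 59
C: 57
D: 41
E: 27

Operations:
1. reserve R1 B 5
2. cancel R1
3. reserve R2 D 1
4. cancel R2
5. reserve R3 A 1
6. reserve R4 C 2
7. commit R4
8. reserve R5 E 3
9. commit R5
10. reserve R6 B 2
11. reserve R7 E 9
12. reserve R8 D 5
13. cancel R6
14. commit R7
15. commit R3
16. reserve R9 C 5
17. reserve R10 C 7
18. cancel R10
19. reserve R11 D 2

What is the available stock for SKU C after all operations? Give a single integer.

Answer: 50

Derivation:
Step 1: reserve R1 B 5 -> on_hand[A=20 B=59 C=57 D=41 E=27] avail[A=20 B=54 C=57 D=41 E=27] open={R1}
Step 2: cancel R1 -> on_hand[A=20 B=59 C=57 D=41 E=27] avail[A=20 B=59 C=57 D=41 E=27] open={}
Step 3: reserve R2 D 1 -> on_hand[A=20 B=59 C=57 D=41 E=27] avail[A=20 B=59 C=57 D=40 E=27] open={R2}
Step 4: cancel R2 -> on_hand[A=20 B=59 C=57 D=41 E=27] avail[A=20 B=59 C=57 D=41 E=27] open={}
Step 5: reserve R3 A 1 -> on_hand[A=20 B=59 C=57 D=41 E=27] avail[A=19 B=59 C=57 D=41 E=27] open={R3}
Step 6: reserve R4 C 2 -> on_hand[A=20 B=59 C=57 D=41 E=27] avail[A=19 B=59 C=55 D=41 E=27] open={R3,R4}
Step 7: commit R4 -> on_hand[A=20 B=59 C=55 D=41 E=27] avail[A=19 B=59 C=55 D=41 E=27] open={R3}
Step 8: reserve R5 E 3 -> on_hand[A=20 B=59 C=55 D=41 E=27] avail[A=19 B=59 C=55 D=41 E=24] open={R3,R5}
Step 9: commit R5 -> on_hand[A=20 B=59 C=55 D=41 E=24] avail[A=19 B=59 C=55 D=41 E=24] open={R3}
Step 10: reserve R6 B 2 -> on_hand[A=20 B=59 C=55 D=41 E=24] avail[A=19 B=57 C=55 D=41 E=24] open={R3,R6}
Step 11: reserve R7 E 9 -> on_hand[A=20 B=59 C=55 D=41 E=24] avail[A=19 B=57 C=55 D=41 E=15] open={R3,R6,R7}
Step 12: reserve R8 D 5 -> on_hand[A=20 B=59 C=55 D=41 E=24] avail[A=19 B=57 C=55 D=36 E=15] open={R3,R6,R7,R8}
Step 13: cancel R6 -> on_hand[A=20 B=59 C=55 D=41 E=24] avail[A=19 B=59 C=55 D=36 E=15] open={R3,R7,R8}
Step 14: commit R7 -> on_hand[A=20 B=59 C=55 D=41 E=15] avail[A=19 B=59 C=55 D=36 E=15] open={R3,R8}
Step 15: commit R3 -> on_hand[A=19 B=59 C=55 D=41 E=15] avail[A=19 B=59 C=55 D=36 E=15] open={R8}
Step 16: reserve R9 C 5 -> on_hand[A=19 B=59 C=55 D=41 E=15] avail[A=19 B=59 C=50 D=36 E=15] open={R8,R9}
Step 17: reserve R10 C 7 -> on_hand[A=19 B=59 C=55 D=41 E=15] avail[A=19 B=59 C=43 D=36 E=15] open={R10,R8,R9}
Step 18: cancel R10 -> on_hand[A=19 B=59 C=55 D=41 E=15] avail[A=19 B=59 C=50 D=36 E=15] open={R8,R9}
Step 19: reserve R11 D 2 -> on_hand[A=19 B=59 C=55 D=41 E=15] avail[A=19 B=59 C=50 D=34 E=15] open={R11,R8,R9}
Final available[C] = 50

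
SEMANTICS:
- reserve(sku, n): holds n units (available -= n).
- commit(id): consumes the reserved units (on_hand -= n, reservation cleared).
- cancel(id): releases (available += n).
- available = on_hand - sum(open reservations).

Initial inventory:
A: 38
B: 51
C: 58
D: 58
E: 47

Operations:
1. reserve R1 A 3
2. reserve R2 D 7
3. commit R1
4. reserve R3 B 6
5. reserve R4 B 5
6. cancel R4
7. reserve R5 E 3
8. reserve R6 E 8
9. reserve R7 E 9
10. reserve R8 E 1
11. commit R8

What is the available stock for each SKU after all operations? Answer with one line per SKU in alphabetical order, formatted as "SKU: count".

Answer: A: 35
B: 45
C: 58
D: 51
E: 26

Derivation:
Step 1: reserve R1 A 3 -> on_hand[A=38 B=51 C=58 D=58 E=47] avail[A=35 B=51 C=58 D=58 E=47] open={R1}
Step 2: reserve R2 D 7 -> on_hand[A=38 B=51 C=58 D=58 E=47] avail[A=35 B=51 C=58 D=51 E=47] open={R1,R2}
Step 3: commit R1 -> on_hand[A=35 B=51 C=58 D=58 E=47] avail[A=35 B=51 C=58 D=51 E=47] open={R2}
Step 4: reserve R3 B 6 -> on_hand[A=35 B=51 C=58 D=58 E=47] avail[A=35 B=45 C=58 D=51 E=47] open={R2,R3}
Step 5: reserve R4 B 5 -> on_hand[A=35 B=51 C=58 D=58 E=47] avail[A=35 B=40 C=58 D=51 E=47] open={R2,R3,R4}
Step 6: cancel R4 -> on_hand[A=35 B=51 C=58 D=58 E=47] avail[A=35 B=45 C=58 D=51 E=47] open={R2,R3}
Step 7: reserve R5 E 3 -> on_hand[A=35 B=51 C=58 D=58 E=47] avail[A=35 B=45 C=58 D=51 E=44] open={R2,R3,R5}
Step 8: reserve R6 E 8 -> on_hand[A=35 B=51 C=58 D=58 E=47] avail[A=35 B=45 C=58 D=51 E=36] open={R2,R3,R5,R6}
Step 9: reserve R7 E 9 -> on_hand[A=35 B=51 C=58 D=58 E=47] avail[A=35 B=45 C=58 D=51 E=27] open={R2,R3,R5,R6,R7}
Step 10: reserve R8 E 1 -> on_hand[A=35 B=51 C=58 D=58 E=47] avail[A=35 B=45 C=58 D=51 E=26] open={R2,R3,R5,R6,R7,R8}
Step 11: commit R8 -> on_hand[A=35 B=51 C=58 D=58 E=46] avail[A=35 B=45 C=58 D=51 E=26] open={R2,R3,R5,R6,R7}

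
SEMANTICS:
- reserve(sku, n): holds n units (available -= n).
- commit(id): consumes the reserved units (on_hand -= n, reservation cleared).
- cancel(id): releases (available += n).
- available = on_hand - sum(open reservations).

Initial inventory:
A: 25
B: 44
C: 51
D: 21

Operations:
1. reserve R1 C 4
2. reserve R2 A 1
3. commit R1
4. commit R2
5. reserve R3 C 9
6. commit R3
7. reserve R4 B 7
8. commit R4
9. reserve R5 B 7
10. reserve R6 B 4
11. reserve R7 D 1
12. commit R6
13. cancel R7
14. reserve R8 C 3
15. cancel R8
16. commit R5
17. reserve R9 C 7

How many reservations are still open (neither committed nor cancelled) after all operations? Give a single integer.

Step 1: reserve R1 C 4 -> on_hand[A=25 B=44 C=51 D=21] avail[A=25 B=44 C=47 D=21] open={R1}
Step 2: reserve R2 A 1 -> on_hand[A=25 B=44 C=51 D=21] avail[A=24 B=44 C=47 D=21] open={R1,R2}
Step 3: commit R1 -> on_hand[A=25 B=44 C=47 D=21] avail[A=24 B=44 C=47 D=21] open={R2}
Step 4: commit R2 -> on_hand[A=24 B=44 C=47 D=21] avail[A=24 B=44 C=47 D=21] open={}
Step 5: reserve R3 C 9 -> on_hand[A=24 B=44 C=47 D=21] avail[A=24 B=44 C=38 D=21] open={R3}
Step 6: commit R3 -> on_hand[A=24 B=44 C=38 D=21] avail[A=24 B=44 C=38 D=21] open={}
Step 7: reserve R4 B 7 -> on_hand[A=24 B=44 C=38 D=21] avail[A=24 B=37 C=38 D=21] open={R4}
Step 8: commit R4 -> on_hand[A=24 B=37 C=38 D=21] avail[A=24 B=37 C=38 D=21] open={}
Step 9: reserve R5 B 7 -> on_hand[A=24 B=37 C=38 D=21] avail[A=24 B=30 C=38 D=21] open={R5}
Step 10: reserve R6 B 4 -> on_hand[A=24 B=37 C=38 D=21] avail[A=24 B=26 C=38 D=21] open={R5,R6}
Step 11: reserve R7 D 1 -> on_hand[A=24 B=37 C=38 D=21] avail[A=24 B=26 C=38 D=20] open={R5,R6,R7}
Step 12: commit R6 -> on_hand[A=24 B=33 C=38 D=21] avail[A=24 B=26 C=38 D=20] open={R5,R7}
Step 13: cancel R7 -> on_hand[A=24 B=33 C=38 D=21] avail[A=24 B=26 C=38 D=21] open={R5}
Step 14: reserve R8 C 3 -> on_hand[A=24 B=33 C=38 D=21] avail[A=24 B=26 C=35 D=21] open={R5,R8}
Step 15: cancel R8 -> on_hand[A=24 B=33 C=38 D=21] avail[A=24 B=26 C=38 D=21] open={R5}
Step 16: commit R5 -> on_hand[A=24 B=26 C=38 D=21] avail[A=24 B=26 C=38 D=21] open={}
Step 17: reserve R9 C 7 -> on_hand[A=24 B=26 C=38 D=21] avail[A=24 B=26 C=31 D=21] open={R9}
Open reservations: ['R9'] -> 1

Answer: 1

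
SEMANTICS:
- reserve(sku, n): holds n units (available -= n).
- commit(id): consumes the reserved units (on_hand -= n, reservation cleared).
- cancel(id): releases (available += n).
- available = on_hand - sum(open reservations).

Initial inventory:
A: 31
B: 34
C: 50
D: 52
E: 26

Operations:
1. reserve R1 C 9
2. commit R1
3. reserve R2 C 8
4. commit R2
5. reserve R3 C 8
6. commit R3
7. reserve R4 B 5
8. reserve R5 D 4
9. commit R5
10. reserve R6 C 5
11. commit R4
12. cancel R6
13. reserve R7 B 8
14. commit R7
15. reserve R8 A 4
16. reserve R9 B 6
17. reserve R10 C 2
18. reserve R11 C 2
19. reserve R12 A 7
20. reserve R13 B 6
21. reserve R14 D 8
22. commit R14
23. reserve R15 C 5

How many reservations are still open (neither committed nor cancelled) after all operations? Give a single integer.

Step 1: reserve R1 C 9 -> on_hand[A=31 B=34 C=50 D=52 E=26] avail[A=31 B=34 C=41 D=52 E=26] open={R1}
Step 2: commit R1 -> on_hand[A=31 B=34 C=41 D=52 E=26] avail[A=31 B=34 C=41 D=52 E=26] open={}
Step 3: reserve R2 C 8 -> on_hand[A=31 B=34 C=41 D=52 E=26] avail[A=31 B=34 C=33 D=52 E=26] open={R2}
Step 4: commit R2 -> on_hand[A=31 B=34 C=33 D=52 E=26] avail[A=31 B=34 C=33 D=52 E=26] open={}
Step 5: reserve R3 C 8 -> on_hand[A=31 B=34 C=33 D=52 E=26] avail[A=31 B=34 C=25 D=52 E=26] open={R3}
Step 6: commit R3 -> on_hand[A=31 B=34 C=25 D=52 E=26] avail[A=31 B=34 C=25 D=52 E=26] open={}
Step 7: reserve R4 B 5 -> on_hand[A=31 B=34 C=25 D=52 E=26] avail[A=31 B=29 C=25 D=52 E=26] open={R4}
Step 8: reserve R5 D 4 -> on_hand[A=31 B=34 C=25 D=52 E=26] avail[A=31 B=29 C=25 D=48 E=26] open={R4,R5}
Step 9: commit R5 -> on_hand[A=31 B=34 C=25 D=48 E=26] avail[A=31 B=29 C=25 D=48 E=26] open={R4}
Step 10: reserve R6 C 5 -> on_hand[A=31 B=34 C=25 D=48 E=26] avail[A=31 B=29 C=20 D=48 E=26] open={R4,R6}
Step 11: commit R4 -> on_hand[A=31 B=29 C=25 D=48 E=26] avail[A=31 B=29 C=20 D=48 E=26] open={R6}
Step 12: cancel R6 -> on_hand[A=31 B=29 C=25 D=48 E=26] avail[A=31 B=29 C=25 D=48 E=26] open={}
Step 13: reserve R7 B 8 -> on_hand[A=31 B=29 C=25 D=48 E=26] avail[A=31 B=21 C=25 D=48 E=26] open={R7}
Step 14: commit R7 -> on_hand[A=31 B=21 C=25 D=48 E=26] avail[A=31 B=21 C=25 D=48 E=26] open={}
Step 15: reserve R8 A 4 -> on_hand[A=31 B=21 C=25 D=48 E=26] avail[A=27 B=21 C=25 D=48 E=26] open={R8}
Step 16: reserve R9 B 6 -> on_hand[A=31 B=21 C=25 D=48 E=26] avail[A=27 B=15 C=25 D=48 E=26] open={R8,R9}
Step 17: reserve R10 C 2 -> on_hand[A=31 B=21 C=25 D=48 E=26] avail[A=27 B=15 C=23 D=48 E=26] open={R10,R8,R9}
Step 18: reserve R11 C 2 -> on_hand[A=31 B=21 C=25 D=48 E=26] avail[A=27 B=15 C=21 D=48 E=26] open={R10,R11,R8,R9}
Step 19: reserve R12 A 7 -> on_hand[A=31 B=21 C=25 D=48 E=26] avail[A=20 B=15 C=21 D=48 E=26] open={R10,R11,R12,R8,R9}
Step 20: reserve R13 B 6 -> on_hand[A=31 B=21 C=25 D=48 E=26] avail[A=20 B=9 C=21 D=48 E=26] open={R10,R11,R12,R13,R8,R9}
Step 21: reserve R14 D 8 -> on_hand[A=31 B=21 C=25 D=48 E=26] avail[A=20 B=9 C=21 D=40 E=26] open={R10,R11,R12,R13,R14,R8,R9}
Step 22: commit R14 -> on_hand[A=31 B=21 C=25 D=40 E=26] avail[A=20 B=9 C=21 D=40 E=26] open={R10,R11,R12,R13,R8,R9}
Step 23: reserve R15 C 5 -> on_hand[A=31 B=21 C=25 D=40 E=26] avail[A=20 B=9 C=16 D=40 E=26] open={R10,R11,R12,R13,R15,R8,R9}
Open reservations: ['R10', 'R11', 'R12', 'R13', 'R15', 'R8', 'R9'] -> 7

Answer: 7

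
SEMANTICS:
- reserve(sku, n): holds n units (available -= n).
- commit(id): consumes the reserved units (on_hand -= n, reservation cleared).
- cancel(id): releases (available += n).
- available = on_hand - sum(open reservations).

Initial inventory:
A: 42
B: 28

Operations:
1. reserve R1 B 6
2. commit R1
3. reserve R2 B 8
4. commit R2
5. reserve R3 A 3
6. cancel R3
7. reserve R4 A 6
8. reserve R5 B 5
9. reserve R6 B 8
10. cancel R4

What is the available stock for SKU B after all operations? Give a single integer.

Answer: 1

Derivation:
Step 1: reserve R1 B 6 -> on_hand[A=42 B=28] avail[A=42 B=22] open={R1}
Step 2: commit R1 -> on_hand[A=42 B=22] avail[A=42 B=22] open={}
Step 3: reserve R2 B 8 -> on_hand[A=42 B=22] avail[A=42 B=14] open={R2}
Step 4: commit R2 -> on_hand[A=42 B=14] avail[A=42 B=14] open={}
Step 5: reserve R3 A 3 -> on_hand[A=42 B=14] avail[A=39 B=14] open={R3}
Step 6: cancel R3 -> on_hand[A=42 B=14] avail[A=42 B=14] open={}
Step 7: reserve R4 A 6 -> on_hand[A=42 B=14] avail[A=36 B=14] open={R4}
Step 8: reserve R5 B 5 -> on_hand[A=42 B=14] avail[A=36 B=9] open={R4,R5}
Step 9: reserve R6 B 8 -> on_hand[A=42 B=14] avail[A=36 B=1] open={R4,R5,R6}
Step 10: cancel R4 -> on_hand[A=42 B=14] avail[A=42 B=1] open={R5,R6}
Final available[B] = 1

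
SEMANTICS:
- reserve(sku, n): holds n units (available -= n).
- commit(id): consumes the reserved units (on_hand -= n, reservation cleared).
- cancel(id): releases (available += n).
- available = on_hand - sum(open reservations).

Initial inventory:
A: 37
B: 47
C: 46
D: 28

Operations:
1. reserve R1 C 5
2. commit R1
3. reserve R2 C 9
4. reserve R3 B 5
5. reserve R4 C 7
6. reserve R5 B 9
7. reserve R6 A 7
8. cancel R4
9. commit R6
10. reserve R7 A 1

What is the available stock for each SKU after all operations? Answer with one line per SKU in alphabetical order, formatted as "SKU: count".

Step 1: reserve R1 C 5 -> on_hand[A=37 B=47 C=46 D=28] avail[A=37 B=47 C=41 D=28] open={R1}
Step 2: commit R1 -> on_hand[A=37 B=47 C=41 D=28] avail[A=37 B=47 C=41 D=28] open={}
Step 3: reserve R2 C 9 -> on_hand[A=37 B=47 C=41 D=28] avail[A=37 B=47 C=32 D=28] open={R2}
Step 4: reserve R3 B 5 -> on_hand[A=37 B=47 C=41 D=28] avail[A=37 B=42 C=32 D=28] open={R2,R3}
Step 5: reserve R4 C 7 -> on_hand[A=37 B=47 C=41 D=28] avail[A=37 B=42 C=25 D=28] open={R2,R3,R4}
Step 6: reserve R5 B 9 -> on_hand[A=37 B=47 C=41 D=28] avail[A=37 B=33 C=25 D=28] open={R2,R3,R4,R5}
Step 7: reserve R6 A 7 -> on_hand[A=37 B=47 C=41 D=28] avail[A=30 B=33 C=25 D=28] open={R2,R3,R4,R5,R6}
Step 8: cancel R4 -> on_hand[A=37 B=47 C=41 D=28] avail[A=30 B=33 C=32 D=28] open={R2,R3,R5,R6}
Step 9: commit R6 -> on_hand[A=30 B=47 C=41 D=28] avail[A=30 B=33 C=32 D=28] open={R2,R3,R5}
Step 10: reserve R7 A 1 -> on_hand[A=30 B=47 C=41 D=28] avail[A=29 B=33 C=32 D=28] open={R2,R3,R5,R7}

Answer: A: 29
B: 33
C: 32
D: 28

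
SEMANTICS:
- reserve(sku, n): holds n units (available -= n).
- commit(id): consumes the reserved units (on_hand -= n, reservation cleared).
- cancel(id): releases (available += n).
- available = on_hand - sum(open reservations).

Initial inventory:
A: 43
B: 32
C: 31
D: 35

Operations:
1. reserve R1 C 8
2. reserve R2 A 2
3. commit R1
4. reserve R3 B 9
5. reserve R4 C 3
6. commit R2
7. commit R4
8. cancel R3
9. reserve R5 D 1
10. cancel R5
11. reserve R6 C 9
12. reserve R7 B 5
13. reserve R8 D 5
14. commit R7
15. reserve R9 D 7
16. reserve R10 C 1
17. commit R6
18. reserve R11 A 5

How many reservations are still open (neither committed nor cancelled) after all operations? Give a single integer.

Answer: 4

Derivation:
Step 1: reserve R1 C 8 -> on_hand[A=43 B=32 C=31 D=35] avail[A=43 B=32 C=23 D=35] open={R1}
Step 2: reserve R2 A 2 -> on_hand[A=43 B=32 C=31 D=35] avail[A=41 B=32 C=23 D=35] open={R1,R2}
Step 3: commit R1 -> on_hand[A=43 B=32 C=23 D=35] avail[A=41 B=32 C=23 D=35] open={R2}
Step 4: reserve R3 B 9 -> on_hand[A=43 B=32 C=23 D=35] avail[A=41 B=23 C=23 D=35] open={R2,R3}
Step 5: reserve R4 C 3 -> on_hand[A=43 B=32 C=23 D=35] avail[A=41 B=23 C=20 D=35] open={R2,R3,R4}
Step 6: commit R2 -> on_hand[A=41 B=32 C=23 D=35] avail[A=41 B=23 C=20 D=35] open={R3,R4}
Step 7: commit R4 -> on_hand[A=41 B=32 C=20 D=35] avail[A=41 B=23 C=20 D=35] open={R3}
Step 8: cancel R3 -> on_hand[A=41 B=32 C=20 D=35] avail[A=41 B=32 C=20 D=35] open={}
Step 9: reserve R5 D 1 -> on_hand[A=41 B=32 C=20 D=35] avail[A=41 B=32 C=20 D=34] open={R5}
Step 10: cancel R5 -> on_hand[A=41 B=32 C=20 D=35] avail[A=41 B=32 C=20 D=35] open={}
Step 11: reserve R6 C 9 -> on_hand[A=41 B=32 C=20 D=35] avail[A=41 B=32 C=11 D=35] open={R6}
Step 12: reserve R7 B 5 -> on_hand[A=41 B=32 C=20 D=35] avail[A=41 B=27 C=11 D=35] open={R6,R7}
Step 13: reserve R8 D 5 -> on_hand[A=41 B=32 C=20 D=35] avail[A=41 B=27 C=11 D=30] open={R6,R7,R8}
Step 14: commit R7 -> on_hand[A=41 B=27 C=20 D=35] avail[A=41 B=27 C=11 D=30] open={R6,R8}
Step 15: reserve R9 D 7 -> on_hand[A=41 B=27 C=20 D=35] avail[A=41 B=27 C=11 D=23] open={R6,R8,R9}
Step 16: reserve R10 C 1 -> on_hand[A=41 B=27 C=20 D=35] avail[A=41 B=27 C=10 D=23] open={R10,R6,R8,R9}
Step 17: commit R6 -> on_hand[A=41 B=27 C=11 D=35] avail[A=41 B=27 C=10 D=23] open={R10,R8,R9}
Step 18: reserve R11 A 5 -> on_hand[A=41 B=27 C=11 D=35] avail[A=36 B=27 C=10 D=23] open={R10,R11,R8,R9}
Open reservations: ['R10', 'R11', 'R8', 'R9'] -> 4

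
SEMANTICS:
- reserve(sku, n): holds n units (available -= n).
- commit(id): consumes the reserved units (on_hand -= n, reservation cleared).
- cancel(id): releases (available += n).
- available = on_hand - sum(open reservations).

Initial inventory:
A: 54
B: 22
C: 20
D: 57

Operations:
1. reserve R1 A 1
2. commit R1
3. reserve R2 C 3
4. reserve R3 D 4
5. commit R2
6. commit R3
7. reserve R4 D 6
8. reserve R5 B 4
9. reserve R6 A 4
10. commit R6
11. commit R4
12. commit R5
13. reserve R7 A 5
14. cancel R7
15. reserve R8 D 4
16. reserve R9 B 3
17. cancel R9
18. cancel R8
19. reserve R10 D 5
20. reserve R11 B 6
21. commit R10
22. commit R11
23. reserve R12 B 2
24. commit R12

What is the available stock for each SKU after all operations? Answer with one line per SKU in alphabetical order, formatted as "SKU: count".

Answer: A: 49
B: 10
C: 17
D: 42

Derivation:
Step 1: reserve R1 A 1 -> on_hand[A=54 B=22 C=20 D=57] avail[A=53 B=22 C=20 D=57] open={R1}
Step 2: commit R1 -> on_hand[A=53 B=22 C=20 D=57] avail[A=53 B=22 C=20 D=57] open={}
Step 3: reserve R2 C 3 -> on_hand[A=53 B=22 C=20 D=57] avail[A=53 B=22 C=17 D=57] open={R2}
Step 4: reserve R3 D 4 -> on_hand[A=53 B=22 C=20 D=57] avail[A=53 B=22 C=17 D=53] open={R2,R3}
Step 5: commit R2 -> on_hand[A=53 B=22 C=17 D=57] avail[A=53 B=22 C=17 D=53] open={R3}
Step 6: commit R3 -> on_hand[A=53 B=22 C=17 D=53] avail[A=53 B=22 C=17 D=53] open={}
Step 7: reserve R4 D 6 -> on_hand[A=53 B=22 C=17 D=53] avail[A=53 B=22 C=17 D=47] open={R4}
Step 8: reserve R5 B 4 -> on_hand[A=53 B=22 C=17 D=53] avail[A=53 B=18 C=17 D=47] open={R4,R5}
Step 9: reserve R6 A 4 -> on_hand[A=53 B=22 C=17 D=53] avail[A=49 B=18 C=17 D=47] open={R4,R5,R6}
Step 10: commit R6 -> on_hand[A=49 B=22 C=17 D=53] avail[A=49 B=18 C=17 D=47] open={R4,R5}
Step 11: commit R4 -> on_hand[A=49 B=22 C=17 D=47] avail[A=49 B=18 C=17 D=47] open={R5}
Step 12: commit R5 -> on_hand[A=49 B=18 C=17 D=47] avail[A=49 B=18 C=17 D=47] open={}
Step 13: reserve R7 A 5 -> on_hand[A=49 B=18 C=17 D=47] avail[A=44 B=18 C=17 D=47] open={R7}
Step 14: cancel R7 -> on_hand[A=49 B=18 C=17 D=47] avail[A=49 B=18 C=17 D=47] open={}
Step 15: reserve R8 D 4 -> on_hand[A=49 B=18 C=17 D=47] avail[A=49 B=18 C=17 D=43] open={R8}
Step 16: reserve R9 B 3 -> on_hand[A=49 B=18 C=17 D=47] avail[A=49 B=15 C=17 D=43] open={R8,R9}
Step 17: cancel R9 -> on_hand[A=49 B=18 C=17 D=47] avail[A=49 B=18 C=17 D=43] open={R8}
Step 18: cancel R8 -> on_hand[A=49 B=18 C=17 D=47] avail[A=49 B=18 C=17 D=47] open={}
Step 19: reserve R10 D 5 -> on_hand[A=49 B=18 C=17 D=47] avail[A=49 B=18 C=17 D=42] open={R10}
Step 20: reserve R11 B 6 -> on_hand[A=49 B=18 C=17 D=47] avail[A=49 B=12 C=17 D=42] open={R10,R11}
Step 21: commit R10 -> on_hand[A=49 B=18 C=17 D=42] avail[A=49 B=12 C=17 D=42] open={R11}
Step 22: commit R11 -> on_hand[A=49 B=12 C=17 D=42] avail[A=49 B=12 C=17 D=42] open={}
Step 23: reserve R12 B 2 -> on_hand[A=49 B=12 C=17 D=42] avail[A=49 B=10 C=17 D=42] open={R12}
Step 24: commit R12 -> on_hand[A=49 B=10 C=17 D=42] avail[A=49 B=10 C=17 D=42] open={}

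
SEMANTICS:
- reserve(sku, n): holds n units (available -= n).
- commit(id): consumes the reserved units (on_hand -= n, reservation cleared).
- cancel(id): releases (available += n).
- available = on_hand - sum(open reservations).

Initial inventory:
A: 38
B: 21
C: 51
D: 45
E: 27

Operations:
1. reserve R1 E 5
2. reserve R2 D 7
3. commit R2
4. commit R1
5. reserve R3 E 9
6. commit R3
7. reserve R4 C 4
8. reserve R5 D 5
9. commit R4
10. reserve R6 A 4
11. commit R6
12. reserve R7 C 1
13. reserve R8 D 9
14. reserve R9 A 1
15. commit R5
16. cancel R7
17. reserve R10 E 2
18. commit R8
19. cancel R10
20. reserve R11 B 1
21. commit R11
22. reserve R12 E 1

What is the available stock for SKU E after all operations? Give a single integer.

Answer: 12

Derivation:
Step 1: reserve R1 E 5 -> on_hand[A=38 B=21 C=51 D=45 E=27] avail[A=38 B=21 C=51 D=45 E=22] open={R1}
Step 2: reserve R2 D 7 -> on_hand[A=38 B=21 C=51 D=45 E=27] avail[A=38 B=21 C=51 D=38 E=22] open={R1,R2}
Step 3: commit R2 -> on_hand[A=38 B=21 C=51 D=38 E=27] avail[A=38 B=21 C=51 D=38 E=22] open={R1}
Step 4: commit R1 -> on_hand[A=38 B=21 C=51 D=38 E=22] avail[A=38 B=21 C=51 D=38 E=22] open={}
Step 5: reserve R3 E 9 -> on_hand[A=38 B=21 C=51 D=38 E=22] avail[A=38 B=21 C=51 D=38 E=13] open={R3}
Step 6: commit R3 -> on_hand[A=38 B=21 C=51 D=38 E=13] avail[A=38 B=21 C=51 D=38 E=13] open={}
Step 7: reserve R4 C 4 -> on_hand[A=38 B=21 C=51 D=38 E=13] avail[A=38 B=21 C=47 D=38 E=13] open={R4}
Step 8: reserve R5 D 5 -> on_hand[A=38 B=21 C=51 D=38 E=13] avail[A=38 B=21 C=47 D=33 E=13] open={R4,R5}
Step 9: commit R4 -> on_hand[A=38 B=21 C=47 D=38 E=13] avail[A=38 B=21 C=47 D=33 E=13] open={R5}
Step 10: reserve R6 A 4 -> on_hand[A=38 B=21 C=47 D=38 E=13] avail[A=34 B=21 C=47 D=33 E=13] open={R5,R6}
Step 11: commit R6 -> on_hand[A=34 B=21 C=47 D=38 E=13] avail[A=34 B=21 C=47 D=33 E=13] open={R5}
Step 12: reserve R7 C 1 -> on_hand[A=34 B=21 C=47 D=38 E=13] avail[A=34 B=21 C=46 D=33 E=13] open={R5,R7}
Step 13: reserve R8 D 9 -> on_hand[A=34 B=21 C=47 D=38 E=13] avail[A=34 B=21 C=46 D=24 E=13] open={R5,R7,R8}
Step 14: reserve R9 A 1 -> on_hand[A=34 B=21 C=47 D=38 E=13] avail[A=33 B=21 C=46 D=24 E=13] open={R5,R7,R8,R9}
Step 15: commit R5 -> on_hand[A=34 B=21 C=47 D=33 E=13] avail[A=33 B=21 C=46 D=24 E=13] open={R7,R8,R9}
Step 16: cancel R7 -> on_hand[A=34 B=21 C=47 D=33 E=13] avail[A=33 B=21 C=47 D=24 E=13] open={R8,R9}
Step 17: reserve R10 E 2 -> on_hand[A=34 B=21 C=47 D=33 E=13] avail[A=33 B=21 C=47 D=24 E=11] open={R10,R8,R9}
Step 18: commit R8 -> on_hand[A=34 B=21 C=47 D=24 E=13] avail[A=33 B=21 C=47 D=24 E=11] open={R10,R9}
Step 19: cancel R10 -> on_hand[A=34 B=21 C=47 D=24 E=13] avail[A=33 B=21 C=47 D=24 E=13] open={R9}
Step 20: reserve R11 B 1 -> on_hand[A=34 B=21 C=47 D=24 E=13] avail[A=33 B=20 C=47 D=24 E=13] open={R11,R9}
Step 21: commit R11 -> on_hand[A=34 B=20 C=47 D=24 E=13] avail[A=33 B=20 C=47 D=24 E=13] open={R9}
Step 22: reserve R12 E 1 -> on_hand[A=34 B=20 C=47 D=24 E=13] avail[A=33 B=20 C=47 D=24 E=12] open={R12,R9}
Final available[E] = 12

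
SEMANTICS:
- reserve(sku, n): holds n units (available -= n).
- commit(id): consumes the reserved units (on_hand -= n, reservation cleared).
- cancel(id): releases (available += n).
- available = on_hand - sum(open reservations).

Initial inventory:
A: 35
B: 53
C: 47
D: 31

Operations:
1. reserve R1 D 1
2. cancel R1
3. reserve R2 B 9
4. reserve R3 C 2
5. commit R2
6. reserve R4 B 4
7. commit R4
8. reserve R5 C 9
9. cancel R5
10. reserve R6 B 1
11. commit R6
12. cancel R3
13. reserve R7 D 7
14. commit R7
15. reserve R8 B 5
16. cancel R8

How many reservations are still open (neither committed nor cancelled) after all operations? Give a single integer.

Step 1: reserve R1 D 1 -> on_hand[A=35 B=53 C=47 D=31] avail[A=35 B=53 C=47 D=30] open={R1}
Step 2: cancel R1 -> on_hand[A=35 B=53 C=47 D=31] avail[A=35 B=53 C=47 D=31] open={}
Step 3: reserve R2 B 9 -> on_hand[A=35 B=53 C=47 D=31] avail[A=35 B=44 C=47 D=31] open={R2}
Step 4: reserve R3 C 2 -> on_hand[A=35 B=53 C=47 D=31] avail[A=35 B=44 C=45 D=31] open={R2,R3}
Step 5: commit R2 -> on_hand[A=35 B=44 C=47 D=31] avail[A=35 B=44 C=45 D=31] open={R3}
Step 6: reserve R4 B 4 -> on_hand[A=35 B=44 C=47 D=31] avail[A=35 B=40 C=45 D=31] open={R3,R4}
Step 7: commit R4 -> on_hand[A=35 B=40 C=47 D=31] avail[A=35 B=40 C=45 D=31] open={R3}
Step 8: reserve R5 C 9 -> on_hand[A=35 B=40 C=47 D=31] avail[A=35 B=40 C=36 D=31] open={R3,R5}
Step 9: cancel R5 -> on_hand[A=35 B=40 C=47 D=31] avail[A=35 B=40 C=45 D=31] open={R3}
Step 10: reserve R6 B 1 -> on_hand[A=35 B=40 C=47 D=31] avail[A=35 B=39 C=45 D=31] open={R3,R6}
Step 11: commit R6 -> on_hand[A=35 B=39 C=47 D=31] avail[A=35 B=39 C=45 D=31] open={R3}
Step 12: cancel R3 -> on_hand[A=35 B=39 C=47 D=31] avail[A=35 B=39 C=47 D=31] open={}
Step 13: reserve R7 D 7 -> on_hand[A=35 B=39 C=47 D=31] avail[A=35 B=39 C=47 D=24] open={R7}
Step 14: commit R7 -> on_hand[A=35 B=39 C=47 D=24] avail[A=35 B=39 C=47 D=24] open={}
Step 15: reserve R8 B 5 -> on_hand[A=35 B=39 C=47 D=24] avail[A=35 B=34 C=47 D=24] open={R8}
Step 16: cancel R8 -> on_hand[A=35 B=39 C=47 D=24] avail[A=35 B=39 C=47 D=24] open={}
Open reservations: [] -> 0

Answer: 0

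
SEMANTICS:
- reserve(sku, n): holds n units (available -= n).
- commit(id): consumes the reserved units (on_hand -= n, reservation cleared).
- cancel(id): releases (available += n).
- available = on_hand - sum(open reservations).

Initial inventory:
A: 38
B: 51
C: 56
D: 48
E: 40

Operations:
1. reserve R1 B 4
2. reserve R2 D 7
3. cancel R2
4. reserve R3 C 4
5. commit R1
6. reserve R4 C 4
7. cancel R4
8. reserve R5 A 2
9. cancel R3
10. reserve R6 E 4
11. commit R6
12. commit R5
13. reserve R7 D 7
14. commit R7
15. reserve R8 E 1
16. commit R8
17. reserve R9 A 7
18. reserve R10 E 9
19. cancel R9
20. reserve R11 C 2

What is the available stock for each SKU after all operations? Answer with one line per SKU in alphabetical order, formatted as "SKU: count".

Answer: A: 36
B: 47
C: 54
D: 41
E: 26

Derivation:
Step 1: reserve R1 B 4 -> on_hand[A=38 B=51 C=56 D=48 E=40] avail[A=38 B=47 C=56 D=48 E=40] open={R1}
Step 2: reserve R2 D 7 -> on_hand[A=38 B=51 C=56 D=48 E=40] avail[A=38 B=47 C=56 D=41 E=40] open={R1,R2}
Step 3: cancel R2 -> on_hand[A=38 B=51 C=56 D=48 E=40] avail[A=38 B=47 C=56 D=48 E=40] open={R1}
Step 4: reserve R3 C 4 -> on_hand[A=38 B=51 C=56 D=48 E=40] avail[A=38 B=47 C=52 D=48 E=40] open={R1,R3}
Step 5: commit R1 -> on_hand[A=38 B=47 C=56 D=48 E=40] avail[A=38 B=47 C=52 D=48 E=40] open={R3}
Step 6: reserve R4 C 4 -> on_hand[A=38 B=47 C=56 D=48 E=40] avail[A=38 B=47 C=48 D=48 E=40] open={R3,R4}
Step 7: cancel R4 -> on_hand[A=38 B=47 C=56 D=48 E=40] avail[A=38 B=47 C=52 D=48 E=40] open={R3}
Step 8: reserve R5 A 2 -> on_hand[A=38 B=47 C=56 D=48 E=40] avail[A=36 B=47 C=52 D=48 E=40] open={R3,R5}
Step 9: cancel R3 -> on_hand[A=38 B=47 C=56 D=48 E=40] avail[A=36 B=47 C=56 D=48 E=40] open={R5}
Step 10: reserve R6 E 4 -> on_hand[A=38 B=47 C=56 D=48 E=40] avail[A=36 B=47 C=56 D=48 E=36] open={R5,R6}
Step 11: commit R6 -> on_hand[A=38 B=47 C=56 D=48 E=36] avail[A=36 B=47 C=56 D=48 E=36] open={R5}
Step 12: commit R5 -> on_hand[A=36 B=47 C=56 D=48 E=36] avail[A=36 B=47 C=56 D=48 E=36] open={}
Step 13: reserve R7 D 7 -> on_hand[A=36 B=47 C=56 D=48 E=36] avail[A=36 B=47 C=56 D=41 E=36] open={R7}
Step 14: commit R7 -> on_hand[A=36 B=47 C=56 D=41 E=36] avail[A=36 B=47 C=56 D=41 E=36] open={}
Step 15: reserve R8 E 1 -> on_hand[A=36 B=47 C=56 D=41 E=36] avail[A=36 B=47 C=56 D=41 E=35] open={R8}
Step 16: commit R8 -> on_hand[A=36 B=47 C=56 D=41 E=35] avail[A=36 B=47 C=56 D=41 E=35] open={}
Step 17: reserve R9 A 7 -> on_hand[A=36 B=47 C=56 D=41 E=35] avail[A=29 B=47 C=56 D=41 E=35] open={R9}
Step 18: reserve R10 E 9 -> on_hand[A=36 B=47 C=56 D=41 E=35] avail[A=29 B=47 C=56 D=41 E=26] open={R10,R9}
Step 19: cancel R9 -> on_hand[A=36 B=47 C=56 D=41 E=35] avail[A=36 B=47 C=56 D=41 E=26] open={R10}
Step 20: reserve R11 C 2 -> on_hand[A=36 B=47 C=56 D=41 E=35] avail[A=36 B=47 C=54 D=41 E=26] open={R10,R11}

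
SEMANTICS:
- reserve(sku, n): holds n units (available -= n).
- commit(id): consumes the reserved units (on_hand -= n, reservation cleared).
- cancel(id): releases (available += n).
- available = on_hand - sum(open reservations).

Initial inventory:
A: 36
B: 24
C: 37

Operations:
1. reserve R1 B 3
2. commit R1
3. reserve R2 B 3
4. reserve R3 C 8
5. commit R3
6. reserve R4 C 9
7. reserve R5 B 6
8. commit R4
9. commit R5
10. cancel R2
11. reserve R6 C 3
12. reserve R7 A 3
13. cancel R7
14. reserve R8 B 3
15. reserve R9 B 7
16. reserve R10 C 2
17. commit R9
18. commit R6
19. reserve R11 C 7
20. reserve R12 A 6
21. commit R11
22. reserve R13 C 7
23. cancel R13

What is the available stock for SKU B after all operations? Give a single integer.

Step 1: reserve R1 B 3 -> on_hand[A=36 B=24 C=37] avail[A=36 B=21 C=37] open={R1}
Step 2: commit R1 -> on_hand[A=36 B=21 C=37] avail[A=36 B=21 C=37] open={}
Step 3: reserve R2 B 3 -> on_hand[A=36 B=21 C=37] avail[A=36 B=18 C=37] open={R2}
Step 4: reserve R3 C 8 -> on_hand[A=36 B=21 C=37] avail[A=36 B=18 C=29] open={R2,R3}
Step 5: commit R3 -> on_hand[A=36 B=21 C=29] avail[A=36 B=18 C=29] open={R2}
Step 6: reserve R4 C 9 -> on_hand[A=36 B=21 C=29] avail[A=36 B=18 C=20] open={R2,R4}
Step 7: reserve R5 B 6 -> on_hand[A=36 B=21 C=29] avail[A=36 B=12 C=20] open={R2,R4,R5}
Step 8: commit R4 -> on_hand[A=36 B=21 C=20] avail[A=36 B=12 C=20] open={R2,R5}
Step 9: commit R5 -> on_hand[A=36 B=15 C=20] avail[A=36 B=12 C=20] open={R2}
Step 10: cancel R2 -> on_hand[A=36 B=15 C=20] avail[A=36 B=15 C=20] open={}
Step 11: reserve R6 C 3 -> on_hand[A=36 B=15 C=20] avail[A=36 B=15 C=17] open={R6}
Step 12: reserve R7 A 3 -> on_hand[A=36 B=15 C=20] avail[A=33 B=15 C=17] open={R6,R7}
Step 13: cancel R7 -> on_hand[A=36 B=15 C=20] avail[A=36 B=15 C=17] open={R6}
Step 14: reserve R8 B 3 -> on_hand[A=36 B=15 C=20] avail[A=36 B=12 C=17] open={R6,R8}
Step 15: reserve R9 B 7 -> on_hand[A=36 B=15 C=20] avail[A=36 B=5 C=17] open={R6,R8,R9}
Step 16: reserve R10 C 2 -> on_hand[A=36 B=15 C=20] avail[A=36 B=5 C=15] open={R10,R6,R8,R9}
Step 17: commit R9 -> on_hand[A=36 B=8 C=20] avail[A=36 B=5 C=15] open={R10,R6,R8}
Step 18: commit R6 -> on_hand[A=36 B=8 C=17] avail[A=36 B=5 C=15] open={R10,R8}
Step 19: reserve R11 C 7 -> on_hand[A=36 B=8 C=17] avail[A=36 B=5 C=8] open={R10,R11,R8}
Step 20: reserve R12 A 6 -> on_hand[A=36 B=8 C=17] avail[A=30 B=5 C=8] open={R10,R11,R12,R8}
Step 21: commit R11 -> on_hand[A=36 B=8 C=10] avail[A=30 B=5 C=8] open={R10,R12,R8}
Step 22: reserve R13 C 7 -> on_hand[A=36 B=8 C=10] avail[A=30 B=5 C=1] open={R10,R12,R13,R8}
Step 23: cancel R13 -> on_hand[A=36 B=8 C=10] avail[A=30 B=5 C=8] open={R10,R12,R8}
Final available[B] = 5

Answer: 5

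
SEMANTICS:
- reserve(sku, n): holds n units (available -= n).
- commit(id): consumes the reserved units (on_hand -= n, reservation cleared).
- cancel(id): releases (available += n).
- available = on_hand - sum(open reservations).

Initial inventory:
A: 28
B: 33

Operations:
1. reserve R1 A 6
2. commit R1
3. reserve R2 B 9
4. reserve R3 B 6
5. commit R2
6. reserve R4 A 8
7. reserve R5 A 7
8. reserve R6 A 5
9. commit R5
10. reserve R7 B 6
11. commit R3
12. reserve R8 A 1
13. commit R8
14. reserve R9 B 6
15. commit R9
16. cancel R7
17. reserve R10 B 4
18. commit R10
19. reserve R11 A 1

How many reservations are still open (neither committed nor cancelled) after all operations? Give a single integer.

Step 1: reserve R1 A 6 -> on_hand[A=28 B=33] avail[A=22 B=33] open={R1}
Step 2: commit R1 -> on_hand[A=22 B=33] avail[A=22 B=33] open={}
Step 3: reserve R2 B 9 -> on_hand[A=22 B=33] avail[A=22 B=24] open={R2}
Step 4: reserve R3 B 6 -> on_hand[A=22 B=33] avail[A=22 B=18] open={R2,R3}
Step 5: commit R2 -> on_hand[A=22 B=24] avail[A=22 B=18] open={R3}
Step 6: reserve R4 A 8 -> on_hand[A=22 B=24] avail[A=14 B=18] open={R3,R4}
Step 7: reserve R5 A 7 -> on_hand[A=22 B=24] avail[A=7 B=18] open={R3,R4,R5}
Step 8: reserve R6 A 5 -> on_hand[A=22 B=24] avail[A=2 B=18] open={R3,R4,R5,R6}
Step 9: commit R5 -> on_hand[A=15 B=24] avail[A=2 B=18] open={R3,R4,R6}
Step 10: reserve R7 B 6 -> on_hand[A=15 B=24] avail[A=2 B=12] open={R3,R4,R6,R7}
Step 11: commit R3 -> on_hand[A=15 B=18] avail[A=2 B=12] open={R4,R6,R7}
Step 12: reserve R8 A 1 -> on_hand[A=15 B=18] avail[A=1 B=12] open={R4,R6,R7,R8}
Step 13: commit R8 -> on_hand[A=14 B=18] avail[A=1 B=12] open={R4,R6,R7}
Step 14: reserve R9 B 6 -> on_hand[A=14 B=18] avail[A=1 B=6] open={R4,R6,R7,R9}
Step 15: commit R9 -> on_hand[A=14 B=12] avail[A=1 B=6] open={R4,R6,R7}
Step 16: cancel R7 -> on_hand[A=14 B=12] avail[A=1 B=12] open={R4,R6}
Step 17: reserve R10 B 4 -> on_hand[A=14 B=12] avail[A=1 B=8] open={R10,R4,R6}
Step 18: commit R10 -> on_hand[A=14 B=8] avail[A=1 B=8] open={R4,R6}
Step 19: reserve R11 A 1 -> on_hand[A=14 B=8] avail[A=0 B=8] open={R11,R4,R6}
Open reservations: ['R11', 'R4', 'R6'] -> 3

Answer: 3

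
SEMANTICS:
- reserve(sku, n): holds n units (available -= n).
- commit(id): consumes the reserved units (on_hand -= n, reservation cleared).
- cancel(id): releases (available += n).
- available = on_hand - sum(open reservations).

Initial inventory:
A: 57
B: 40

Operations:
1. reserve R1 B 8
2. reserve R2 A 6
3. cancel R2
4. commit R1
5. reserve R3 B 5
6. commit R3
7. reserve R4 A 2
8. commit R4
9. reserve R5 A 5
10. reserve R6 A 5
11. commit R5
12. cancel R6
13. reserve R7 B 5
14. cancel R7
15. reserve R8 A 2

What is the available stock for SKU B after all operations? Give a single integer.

Step 1: reserve R1 B 8 -> on_hand[A=57 B=40] avail[A=57 B=32] open={R1}
Step 2: reserve R2 A 6 -> on_hand[A=57 B=40] avail[A=51 B=32] open={R1,R2}
Step 3: cancel R2 -> on_hand[A=57 B=40] avail[A=57 B=32] open={R1}
Step 4: commit R1 -> on_hand[A=57 B=32] avail[A=57 B=32] open={}
Step 5: reserve R3 B 5 -> on_hand[A=57 B=32] avail[A=57 B=27] open={R3}
Step 6: commit R3 -> on_hand[A=57 B=27] avail[A=57 B=27] open={}
Step 7: reserve R4 A 2 -> on_hand[A=57 B=27] avail[A=55 B=27] open={R4}
Step 8: commit R4 -> on_hand[A=55 B=27] avail[A=55 B=27] open={}
Step 9: reserve R5 A 5 -> on_hand[A=55 B=27] avail[A=50 B=27] open={R5}
Step 10: reserve R6 A 5 -> on_hand[A=55 B=27] avail[A=45 B=27] open={R5,R6}
Step 11: commit R5 -> on_hand[A=50 B=27] avail[A=45 B=27] open={R6}
Step 12: cancel R6 -> on_hand[A=50 B=27] avail[A=50 B=27] open={}
Step 13: reserve R7 B 5 -> on_hand[A=50 B=27] avail[A=50 B=22] open={R7}
Step 14: cancel R7 -> on_hand[A=50 B=27] avail[A=50 B=27] open={}
Step 15: reserve R8 A 2 -> on_hand[A=50 B=27] avail[A=48 B=27] open={R8}
Final available[B] = 27

Answer: 27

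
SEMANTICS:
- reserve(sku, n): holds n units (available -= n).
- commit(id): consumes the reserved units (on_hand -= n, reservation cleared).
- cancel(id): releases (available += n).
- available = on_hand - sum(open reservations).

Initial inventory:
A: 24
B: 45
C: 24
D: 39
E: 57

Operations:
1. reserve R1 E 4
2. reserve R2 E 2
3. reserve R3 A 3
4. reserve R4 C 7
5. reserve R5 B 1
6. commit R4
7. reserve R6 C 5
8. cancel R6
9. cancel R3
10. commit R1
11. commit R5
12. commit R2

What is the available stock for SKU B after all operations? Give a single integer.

Answer: 44

Derivation:
Step 1: reserve R1 E 4 -> on_hand[A=24 B=45 C=24 D=39 E=57] avail[A=24 B=45 C=24 D=39 E=53] open={R1}
Step 2: reserve R2 E 2 -> on_hand[A=24 B=45 C=24 D=39 E=57] avail[A=24 B=45 C=24 D=39 E=51] open={R1,R2}
Step 3: reserve R3 A 3 -> on_hand[A=24 B=45 C=24 D=39 E=57] avail[A=21 B=45 C=24 D=39 E=51] open={R1,R2,R3}
Step 4: reserve R4 C 7 -> on_hand[A=24 B=45 C=24 D=39 E=57] avail[A=21 B=45 C=17 D=39 E=51] open={R1,R2,R3,R4}
Step 5: reserve R5 B 1 -> on_hand[A=24 B=45 C=24 D=39 E=57] avail[A=21 B=44 C=17 D=39 E=51] open={R1,R2,R3,R4,R5}
Step 6: commit R4 -> on_hand[A=24 B=45 C=17 D=39 E=57] avail[A=21 B=44 C=17 D=39 E=51] open={R1,R2,R3,R5}
Step 7: reserve R6 C 5 -> on_hand[A=24 B=45 C=17 D=39 E=57] avail[A=21 B=44 C=12 D=39 E=51] open={R1,R2,R3,R5,R6}
Step 8: cancel R6 -> on_hand[A=24 B=45 C=17 D=39 E=57] avail[A=21 B=44 C=17 D=39 E=51] open={R1,R2,R3,R5}
Step 9: cancel R3 -> on_hand[A=24 B=45 C=17 D=39 E=57] avail[A=24 B=44 C=17 D=39 E=51] open={R1,R2,R5}
Step 10: commit R1 -> on_hand[A=24 B=45 C=17 D=39 E=53] avail[A=24 B=44 C=17 D=39 E=51] open={R2,R5}
Step 11: commit R5 -> on_hand[A=24 B=44 C=17 D=39 E=53] avail[A=24 B=44 C=17 D=39 E=51] open={R2}
Step 12: commit R2 -> on_hand[A=24 B=44 C=17 D=39 E=51] avail[A=24 B=44 C=17 D=39 E=51] open={}
Final available[B] = 44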